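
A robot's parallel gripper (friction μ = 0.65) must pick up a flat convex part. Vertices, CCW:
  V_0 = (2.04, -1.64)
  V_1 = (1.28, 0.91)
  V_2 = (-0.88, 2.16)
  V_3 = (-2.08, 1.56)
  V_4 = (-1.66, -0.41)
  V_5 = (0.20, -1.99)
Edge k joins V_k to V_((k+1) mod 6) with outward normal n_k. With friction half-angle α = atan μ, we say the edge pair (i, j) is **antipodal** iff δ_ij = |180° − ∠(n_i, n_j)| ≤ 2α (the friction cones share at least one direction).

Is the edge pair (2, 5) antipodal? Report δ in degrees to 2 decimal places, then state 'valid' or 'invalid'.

α = atan 0.65 = 33.02°;  2α = 66.05°
edge 2: e_2 = (-1.20, -0.60);  n_2 = (-0.4472, +0.8944)
edge 5: e_5 = (+1.84, +0.35);  n_5 = (+0.1869, -0.9824)
∠(n_2, n_5) = 164.20°
δ = |180° − 164.20°| = 15.80°
15.80° ≤ 2α = 66.05°  →  valid

δ = 15.80°, valid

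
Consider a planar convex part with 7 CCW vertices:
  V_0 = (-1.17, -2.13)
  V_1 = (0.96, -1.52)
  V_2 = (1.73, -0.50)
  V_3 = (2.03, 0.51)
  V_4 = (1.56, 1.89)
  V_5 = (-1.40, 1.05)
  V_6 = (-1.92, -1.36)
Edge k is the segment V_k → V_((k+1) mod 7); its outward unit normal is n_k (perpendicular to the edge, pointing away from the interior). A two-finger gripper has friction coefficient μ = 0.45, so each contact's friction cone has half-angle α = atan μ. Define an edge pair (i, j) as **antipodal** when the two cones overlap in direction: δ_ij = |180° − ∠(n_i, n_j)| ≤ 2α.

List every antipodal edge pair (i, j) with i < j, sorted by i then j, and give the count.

count = 6; pairs: (0,4), (1,4), (1,5), (2,5), (3,5), (3,6)

α = atan 0.45 = 24.23°;  2α = 48.46°
n_0 = (+0.2753, -0.9614)
n_1 = (+0.7981, -0.6025)
n_2 = (+0.9586, -0.2847)
n_3 = (+0.9466, +0.3224)
n_4 = (-0.2730, +0.9620)
n_5 = (-0.9775, +0.2109)
n_6 = (-0.7163, -0.6977)
  (0,1): δ = 143.03°  ·
  (0,2): δ = 122.52°  ·
  (0,3): δ = 87.17°  ·
  (0,4): δ = 0.14°  ✓
  (0,5): δ = 61.84°  ·
  (0,6): δ = 118.27°  ·
  (1,2): δ = 159.49°  ·
  (1,3): δ = 124.14°  ·
  (1,4): δ = 37.11°  ✓
  (1,5): δ = 24.87°  ✓
  (1,6): δ = 81.30°  ·
  (2,3): δ = 144.65°  ·
  (2,4): δ = 57.61°  ·
  (2,5): δ = 4.37°  ✓
  (2,6): δ = 60.79°  ·
  (3,4): δ = 92.96°  ·
  (3,5): δ = 30.98°  ✓
  (3,6): δ = 25.44°  ✓
  (4,5): δ = 118.02°  ·
  (4,6): δ = 61.60°  ·
  (5,6): δ = 123.58°  ·
antipodal pairs: 6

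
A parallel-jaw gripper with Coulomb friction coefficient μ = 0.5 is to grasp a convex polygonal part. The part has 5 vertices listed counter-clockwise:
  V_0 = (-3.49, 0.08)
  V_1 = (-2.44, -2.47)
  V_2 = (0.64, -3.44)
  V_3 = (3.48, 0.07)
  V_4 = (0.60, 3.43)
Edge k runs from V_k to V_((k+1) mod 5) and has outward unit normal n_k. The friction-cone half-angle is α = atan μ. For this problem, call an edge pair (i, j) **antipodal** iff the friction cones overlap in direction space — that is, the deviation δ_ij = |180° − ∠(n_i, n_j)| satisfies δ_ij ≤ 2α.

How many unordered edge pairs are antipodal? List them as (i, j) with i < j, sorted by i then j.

α = atan 0.5 = 26.57°;  2α = 53.13°
n_0 = (-0.9247, -0.3807)
n_1 = (-0.3004, -0.9538)
n_2 = (+0.7774, -0.6290)
n_3 = (+0.7593, +0.6508)
n_4 = (-0.6336, +0.7736)
  (0,1): δ = 129.86°  ·
  (0,2): δ = 61.36°  ·
  (0,3): δ = 18.22°  ✓
  (0,4): δ = 106.94°  ·
  (1,2): δ = 111.50°  ·
  (1,3): δ = 31.92°  ✓
  (1,4): δ = 56.80°  ·
  (2,3): δ = 100.42°  ·
  (2,4): δ = 11.70°  ✓
  (3,4): δ = 91.28°  ·
antipodal pairs: 3

count = 3; pairs: (0,3), (1,3), (2,4)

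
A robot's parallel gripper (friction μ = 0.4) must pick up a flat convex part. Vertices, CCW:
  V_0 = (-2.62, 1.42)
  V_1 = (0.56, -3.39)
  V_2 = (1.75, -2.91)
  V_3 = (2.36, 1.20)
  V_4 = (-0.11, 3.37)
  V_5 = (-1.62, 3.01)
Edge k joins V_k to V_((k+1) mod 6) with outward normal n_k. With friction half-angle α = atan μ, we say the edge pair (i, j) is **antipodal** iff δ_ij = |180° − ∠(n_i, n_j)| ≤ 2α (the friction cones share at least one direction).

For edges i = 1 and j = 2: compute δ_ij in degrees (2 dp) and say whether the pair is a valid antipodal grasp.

δ = 120.41°, invalid

α = atan 0.4 = 21.80°;  2α = 43.60°
edge 1: e_1 = (+1.19, +0.48);  n_1 = (+0.3741, -0.9274)
edge 2: e_2 = (+0.61, +4.11);  n_2 = (+0.9892, -0.1468)
∠(n_1, n_2) = 59.59°
δ = |180° − 59.59°| = 120.41°
120.41° > 2α = 43.60°  →  invalid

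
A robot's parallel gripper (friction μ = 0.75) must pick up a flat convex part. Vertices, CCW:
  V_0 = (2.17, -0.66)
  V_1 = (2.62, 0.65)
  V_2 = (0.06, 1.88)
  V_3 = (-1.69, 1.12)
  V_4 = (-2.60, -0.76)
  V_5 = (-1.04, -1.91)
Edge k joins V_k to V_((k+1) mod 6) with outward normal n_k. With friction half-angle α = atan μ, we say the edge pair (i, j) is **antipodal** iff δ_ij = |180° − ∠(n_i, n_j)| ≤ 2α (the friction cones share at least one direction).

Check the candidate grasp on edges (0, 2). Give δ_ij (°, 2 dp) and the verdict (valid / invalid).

δ = 47.57°, valid

α = atan 0.75 = 36.87°;  2α = 73.74°
edge 0: e_0 = (+0.45, +1.31);  n_0 = (+0.9458, -0.3249)
edge 2: e_2 = (-1.75, -0.76);  n_2 = (-0.3983, +0.9172)
∠(n_0, n_2) = 132.43°
δ = |180° − 132.43°| = 47.57°
47.57° ≤ 2α = 73.74°  →  valid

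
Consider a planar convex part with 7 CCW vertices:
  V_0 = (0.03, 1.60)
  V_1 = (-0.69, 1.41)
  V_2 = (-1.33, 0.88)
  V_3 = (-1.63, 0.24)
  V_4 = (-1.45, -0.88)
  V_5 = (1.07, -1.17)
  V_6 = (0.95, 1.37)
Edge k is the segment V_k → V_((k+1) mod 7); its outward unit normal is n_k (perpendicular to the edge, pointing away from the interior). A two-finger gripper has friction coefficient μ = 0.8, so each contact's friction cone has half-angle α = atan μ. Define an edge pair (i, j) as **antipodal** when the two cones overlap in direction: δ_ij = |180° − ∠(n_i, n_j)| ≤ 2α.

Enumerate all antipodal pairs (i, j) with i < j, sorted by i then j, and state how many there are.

count = 8; pairs: (0,4), (1,4), (1,5), (2,4), (2,5), (3,5), (3,6), (4,6)

α = atan 0.8 = 38.66°;  2α = 77.32°
n_0 = (-0.2552, +0.9669)
n_1 = (-0.6378, +0.7702)
n_2 = (-0.9055, +0.4244)
n_3 = (-0.9873, -0.1587)
n_4 = (-0.1143, -0.9934)
n_5 = (+0.9989, +0.0472)
n_6 = (+0.2425, +0.9701)
  (0,1): δ = 155.15°  ·
  (0,2): δ = 129.90°  ·
  (0,3): δ = 95.65°  ·
  (0,4): δ = 21.35°  ✓
  (0,5): δ = 77.92°  ·
  (0,6): δ = 151.18°  ·
  (1,2): δ = 154.74°  ·
  (1,3): δ = 120.50°  ·
  (1,4): δ = 46.19°  ✓
  (1,5): δ = 53.08°  ✓
  (1,6): δ = 126.33°  ·
  (2,3): δ = 145.75°  ·
  (2,4): δ = 71.45°  ✓
  (2,5): δ = 27.82°  ✓
  (2,6): δ = 101.08°  ·
  (3,4): δ = 105.69°  ·
  (3,5): δ = 6.43°  ✓
  (3,6): δ = 66.83°  ✓
  (4,5): δ = 80.73°  ·
  (4,6): δ = 7.47°  ✓
  (5,6): δ = 106.74°  ·
antipodal pairs: 8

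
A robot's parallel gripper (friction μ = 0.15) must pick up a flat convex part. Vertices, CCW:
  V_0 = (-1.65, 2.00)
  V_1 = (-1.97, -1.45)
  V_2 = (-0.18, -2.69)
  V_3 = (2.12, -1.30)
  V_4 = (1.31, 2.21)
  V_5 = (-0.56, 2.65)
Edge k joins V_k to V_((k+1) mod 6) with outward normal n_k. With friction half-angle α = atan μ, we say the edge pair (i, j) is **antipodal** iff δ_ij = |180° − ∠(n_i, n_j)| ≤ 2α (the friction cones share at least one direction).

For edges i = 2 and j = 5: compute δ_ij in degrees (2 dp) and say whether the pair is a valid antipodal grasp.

α = atan 0.15 = 8.53°;  2α = 17.06°
edge 2: e_2 = (+2.30, +1.39);  n_2 = (+0.5172, -0.8558)
edge 5: e_5 = (-1.09, -0.65);  n_5 = (-0.5122, +0.8589)
∠(n_2, n_5) = 179.66°
δ = |180° − 179.66°| = 0.34°
0.34° ≤ 2α = 17.06°  →  valid

δ = 0.34°, valid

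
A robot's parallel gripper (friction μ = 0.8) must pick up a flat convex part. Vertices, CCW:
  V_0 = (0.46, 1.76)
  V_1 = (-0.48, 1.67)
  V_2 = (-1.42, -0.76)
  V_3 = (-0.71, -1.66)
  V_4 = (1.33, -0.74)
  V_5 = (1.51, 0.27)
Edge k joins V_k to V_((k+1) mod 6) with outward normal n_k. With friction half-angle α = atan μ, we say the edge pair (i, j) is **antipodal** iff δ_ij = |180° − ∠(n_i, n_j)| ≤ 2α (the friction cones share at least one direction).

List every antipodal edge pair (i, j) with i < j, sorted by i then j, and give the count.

α = atan 0.8 = 38.66°;  2α = 77.32°
n_0 = (-0.0953, +0.9954)
n_1 = (-0.9327, +0.3608)
n_2 = (-0.7851, -0.6194)
n_3 = (+0.4111, -0.9116)
n_4 = (+0.9845, -0.1755)
n_5 = (+0.8174, +0.5760)
  (0,1): δ = 116.62°  ·
  (0,2): δ = 57.20°  ✓
  (0,3): δ = 18.81°  ✓
  (0,4): δ = 74.43°  ✓
  (0,5): δ = 119.70°  ·
  (1,2): δ = 120.58°  ·
  (1,3): δ = 44.58°  ✓
  (1,4): δ = 11.04°  ✓
  (1,5): δ = 56.32°  ✓
  (2,3): δ = 104.00°  ·
  (2,4): δ = 48.37°  ✓
  (2,5): δ = 3.10°  ✓
  (3,4): δ = 124.38°  ·
  (3,5): δ = 79.10°  ·
  (4,5): δ = 134.72°  ·
antipodal pairs: 8

count = 8; pairs: (0,2), (0,3), (0,4), (1,3), (1,4), (1,5), (2,4), (2,5)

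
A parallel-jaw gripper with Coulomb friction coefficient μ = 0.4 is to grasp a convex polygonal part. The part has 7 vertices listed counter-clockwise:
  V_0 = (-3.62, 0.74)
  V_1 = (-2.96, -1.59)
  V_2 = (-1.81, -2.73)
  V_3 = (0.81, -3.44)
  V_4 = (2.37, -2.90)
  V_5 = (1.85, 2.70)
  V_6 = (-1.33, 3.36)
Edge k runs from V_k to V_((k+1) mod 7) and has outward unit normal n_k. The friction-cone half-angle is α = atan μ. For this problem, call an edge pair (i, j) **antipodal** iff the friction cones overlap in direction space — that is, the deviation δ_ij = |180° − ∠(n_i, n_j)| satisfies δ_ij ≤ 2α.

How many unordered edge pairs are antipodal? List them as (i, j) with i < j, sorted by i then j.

count = 6; pairs: (0,4), (1,4), (1,5), (2,5), (3,5), (3,6)

α = atan 0.4 = 21.80°;  2α = 43.60°
n_0 = (-0.9621, -0.2725)
n_1 = (-0.7040, -0.7102)
n_2 = (-0.2616, -0.9652)
n_3 = (+0.3271, -0.9450)
n_4 = (+0.9957, +0.0925)
n_5 = (+0.2032, +0.9791)
n_6 = (-0.7529, +0.6581)
  (0,1): δ = 150.57°  ·
  (0,2): δ = 120.98°  ·
  (0,3): δ = 86.72°  ·
  (0,4): δ = 10.51°  ✓
  (0,5): δ = 62.46°  ·
  (0,6): δ = 123.03°  ·
  (1,2): δ = 150.41°  ·
  (1,3): δ = 116.16°  ·
  (1,4): δ = 39.95°  ✓
  (1,5): δ = 33.02°  ✓
  (1,6): δ = 93.59°  ·
  (2,3): δ = 145.74°  ·
  (2,4): δ = 69.53°  ·
  (2,5): δ = 3.44°  ✓
  (2,6): δ = 64.01°  ·
  (3,4): δ = 103.79°  ·
  (3,5): δ = 30.82°  ✓
  (3,6): δ = 29.75°  ✓
  (4,5): δ = 107.03°  ·
  (4,6): δ = 46.46°  ·
  (5,6): δ = 119.43°  ·
antipodal pairs: 6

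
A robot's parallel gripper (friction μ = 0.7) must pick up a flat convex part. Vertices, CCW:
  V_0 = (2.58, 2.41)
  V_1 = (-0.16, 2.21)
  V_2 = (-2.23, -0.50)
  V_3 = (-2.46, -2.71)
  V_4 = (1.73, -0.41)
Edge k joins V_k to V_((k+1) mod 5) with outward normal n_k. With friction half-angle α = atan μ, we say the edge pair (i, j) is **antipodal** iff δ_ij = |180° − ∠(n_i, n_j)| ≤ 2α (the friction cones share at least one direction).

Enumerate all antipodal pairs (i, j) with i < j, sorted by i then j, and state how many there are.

count = 6; pairs: (0,3), (0,4), (1,3), (1,4), (2,3), (2,4)

α = atan 0.7 = 34.99°;  2α = 69.98°
n_0 = (-0.0728, +0.9973)
n_1 = (-0.7947, +0.6070)
n_2 = (-0.9946, +0.1035)
n_3 = (+0.4812, -0.8766)
n_4 = (+0.9575, -0.2886)
  (0,1): δ = 131.55°  ·
  (0,2): δ = 100.12°  ·
  (0,3): δ = 24.59°  ✓
  (0,4): δ = 69.05°  ✓
  (1,2): δ = 148.57°  ·
  (1,3): δ = 23.86°  ✓
  (1,4): δ = 20.60°  ✓
  (2,3): δ = 55.29°  ✓
  (2,4): δ = 10.83°  ✓
  (3,4): δ = 135.54°  ·
antipodal pairs: 6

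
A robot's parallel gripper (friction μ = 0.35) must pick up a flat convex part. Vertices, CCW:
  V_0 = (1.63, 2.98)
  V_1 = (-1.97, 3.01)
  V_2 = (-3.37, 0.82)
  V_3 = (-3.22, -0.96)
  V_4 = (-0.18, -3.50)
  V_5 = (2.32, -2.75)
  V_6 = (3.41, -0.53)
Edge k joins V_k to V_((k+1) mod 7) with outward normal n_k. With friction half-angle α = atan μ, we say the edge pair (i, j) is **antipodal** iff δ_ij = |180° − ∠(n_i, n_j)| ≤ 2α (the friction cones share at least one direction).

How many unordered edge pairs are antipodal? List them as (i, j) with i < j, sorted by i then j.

count = 5; pairs: (0,4), (1,5), (2,5), (2,6), (3,6)

α = atan 0.35 = 19.29°;  2α = 38.58°
n_0 = (+0.0083, +1.0000)
n_1 = (-0.8426, +0.5386)
n_2 = (-0.9965, -0.0840)
n_3 = (-0.6412, -0.7674)
n_4 = (+0.2873, -0.9578)
n_5 = (+0.8976, -0.4407)
n_6 = (+0.8919, +0.4523)
  (0,1): δ = 122.11°  ·
  (0,2): δ = 84.71°  ·
  (0,3): δ = 39.40°  ·
  (0,4): δ = 17.18°  ✓
  (0,5): δ = 64.33°  ·
  (0,6): δ = 117.37°  ·
  (1,2): δ = 142.59°  ·
  (1,3): δ = 97.29°  ·
  (1,4): δ = 40.71°  ·
  (1,5): δ = 6.44°  ✓
  (1,6): δ = 59.48°  ·
  (2,3): δ = 134.70°  ·
  (2,4): δ = 78.12°  ·
  (2,5): δ = 30.97°  ✓
  (2,6): δ = 22.07°  ✓
  (3,4): δ = 123.42°  ·
  (3,5): δ = 76.27°  ·
  (3,6): δ = 23.23°  ✓
  (4,5): δ = 132.85°  ·
  (4,6): δ = 79.81°  ·
  (5,6): δ = 126.96°  ·
antipodal pairs: 5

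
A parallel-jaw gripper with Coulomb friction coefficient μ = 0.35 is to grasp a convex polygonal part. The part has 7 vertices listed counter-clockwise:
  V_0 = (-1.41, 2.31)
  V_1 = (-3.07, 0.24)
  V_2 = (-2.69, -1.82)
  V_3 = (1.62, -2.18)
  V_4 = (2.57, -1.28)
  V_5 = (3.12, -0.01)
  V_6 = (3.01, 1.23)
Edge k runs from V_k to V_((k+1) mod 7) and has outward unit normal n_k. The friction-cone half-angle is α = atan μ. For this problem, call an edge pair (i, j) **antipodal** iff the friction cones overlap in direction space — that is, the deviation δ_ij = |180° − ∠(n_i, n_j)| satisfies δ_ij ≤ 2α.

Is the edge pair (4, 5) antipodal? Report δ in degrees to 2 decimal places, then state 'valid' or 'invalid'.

α = atan 0.35 = 19.29°;  2α = 38.58°
edge 4: e_4 = (+0.55, +1.27);  n_4 = (+0.9176, -0.3974)
edge 5: e_5 = (-0.11, +1.24);  n_5 = (+0.9961, +0.0884)
∠(n_4, n_5) = 28.49°
δ = |180° − 28.49°| = 151.51°
151.51° > 2α = 38.58°  →  invalid

δ = 151.51°, invalid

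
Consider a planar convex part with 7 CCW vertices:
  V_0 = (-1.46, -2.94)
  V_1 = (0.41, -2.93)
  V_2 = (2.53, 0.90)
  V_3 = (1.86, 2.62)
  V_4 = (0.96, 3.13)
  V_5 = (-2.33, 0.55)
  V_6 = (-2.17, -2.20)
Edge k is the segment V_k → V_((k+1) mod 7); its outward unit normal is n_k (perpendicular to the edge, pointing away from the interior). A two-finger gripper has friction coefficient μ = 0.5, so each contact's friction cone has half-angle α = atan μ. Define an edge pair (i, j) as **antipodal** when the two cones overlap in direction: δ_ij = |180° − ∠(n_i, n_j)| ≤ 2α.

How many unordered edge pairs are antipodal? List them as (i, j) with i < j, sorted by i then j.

count = 7; pairs: (0,3), (0,4), (1,4), (1,5), (2,5), (2,6), (3,6)

α = atan 0.5 = 26.57°;  2α = 53.13°
n_0 = (+0.0053, -1.0000)
n_1 = (+0.8749, -0.4843)
n_2 = (+0.9318, +0.3630)
n_3 = (+0.4930, +0.8700)
n_4 = (-0.6171, +0.7869)
n_5 = (-0.9983, -0.0581)
n_6 = (-0.7216, -0.6923)
  (0,1): δ = 119.27°  ·
  (0,2): δ = 69.02°  ·
  (0,3): δ = 29.85°  ✓
  (0,4): δ = 37.80°  ✓
  (0,5): δ = 93.02°  ·
  (0,6): δ = 133.51°  ·
  (1,2): δ = 129.75°  ·
  (1,3): δ = 90.57°  ·
  (1,4): δ = 22.93°  ✓
  (1,5): δ = 32.30°  ✓
  (1,6): δ = 72.78°  ·
  (2,3): δ = 140.82°  ·
  (2,4): δ = 73.18°  ·
  (2,5): δ = 17.95°  ✓
  (2,6): δ = 22.53°  ✓
  (3,4): δ = 112.36°  ·
  (3,5): δ = 57.13°  ·
  (3,6): δ = 16.65°  ✓
  (4,5): δ = 124.77°  ·
  (4,6): δ = 84.29°  ·
  (5,6): δ = 139.52°  ·
antipodal pairs: 7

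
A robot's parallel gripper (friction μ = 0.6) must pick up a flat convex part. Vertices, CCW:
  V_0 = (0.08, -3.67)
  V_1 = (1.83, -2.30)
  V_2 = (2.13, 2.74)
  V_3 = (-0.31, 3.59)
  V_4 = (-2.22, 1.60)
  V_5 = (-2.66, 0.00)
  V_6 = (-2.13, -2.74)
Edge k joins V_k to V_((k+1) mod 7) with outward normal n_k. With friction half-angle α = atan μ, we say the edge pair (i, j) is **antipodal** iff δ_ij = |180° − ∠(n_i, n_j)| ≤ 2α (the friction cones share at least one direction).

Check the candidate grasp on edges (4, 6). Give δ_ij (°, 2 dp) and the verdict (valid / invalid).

δ = 97.45°, invalid

α = atan 0.6 = 30.96°;  2α = 61.93°
edge 4: e_4 = (-0.44, -1.60);  n_4 = (-0.9642, +0.2652)
edge 6: e_6 = (+2.21, -0.93);  n_6 = (-0.3879, -0.9217)
∠(n_4, n_6) = 82.55°
δ = |180° − 82.55°| = 97.45°
97.45° > 2α = 61.93°  →  invalid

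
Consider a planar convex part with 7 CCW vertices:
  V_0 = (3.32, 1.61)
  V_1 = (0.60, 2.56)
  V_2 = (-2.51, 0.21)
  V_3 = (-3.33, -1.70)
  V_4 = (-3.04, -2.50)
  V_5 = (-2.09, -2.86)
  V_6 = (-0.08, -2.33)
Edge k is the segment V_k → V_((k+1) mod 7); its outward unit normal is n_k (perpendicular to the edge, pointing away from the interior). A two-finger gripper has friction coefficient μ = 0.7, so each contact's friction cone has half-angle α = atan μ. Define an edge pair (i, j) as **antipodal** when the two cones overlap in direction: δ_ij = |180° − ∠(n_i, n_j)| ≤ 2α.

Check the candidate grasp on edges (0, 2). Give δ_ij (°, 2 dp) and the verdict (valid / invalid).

δ = 93.98°, invalid

α = atan 0.7 = 34.99°;  2α = 69.98°
edge 0: e_0 = (-2.72, +0.95);  n_0 = (+0.3297, +0.9441)
edge 2: e_2 = (-0.82, -1.91);  n_2 = (-0.9189, +0.3945)
∠(n_0, n_2) = 86.02°
δ = |180° − 86.02°| = 93.98°
93.98° > 2α = 69.98°  →  invalid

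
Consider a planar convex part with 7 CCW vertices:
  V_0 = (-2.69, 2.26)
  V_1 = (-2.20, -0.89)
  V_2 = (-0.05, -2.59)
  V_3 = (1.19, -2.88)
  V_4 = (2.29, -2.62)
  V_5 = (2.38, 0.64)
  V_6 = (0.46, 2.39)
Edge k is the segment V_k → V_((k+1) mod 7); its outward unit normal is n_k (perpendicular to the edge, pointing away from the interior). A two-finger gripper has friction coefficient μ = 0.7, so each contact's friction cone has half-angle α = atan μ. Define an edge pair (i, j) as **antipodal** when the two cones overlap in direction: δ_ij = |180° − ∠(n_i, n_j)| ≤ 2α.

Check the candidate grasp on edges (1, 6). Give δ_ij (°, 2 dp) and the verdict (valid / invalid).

δ = 40.70°, valid

α = atan 0.7 = 34.99°;  2α = 69.98°
edge 1: e_1 = (+2.15, -1.70);  n_1 = (-0.6202, -0.7844)
edge 6: e_6 = (-3.15, -0.13);  n_6 = (-0.0412, +0.9991)
∠(n_1, n_6) = 139.30°
δ = |180° − 139.30°| = 40.70°
40.70° ≤ 2α = 69.98°  →  valid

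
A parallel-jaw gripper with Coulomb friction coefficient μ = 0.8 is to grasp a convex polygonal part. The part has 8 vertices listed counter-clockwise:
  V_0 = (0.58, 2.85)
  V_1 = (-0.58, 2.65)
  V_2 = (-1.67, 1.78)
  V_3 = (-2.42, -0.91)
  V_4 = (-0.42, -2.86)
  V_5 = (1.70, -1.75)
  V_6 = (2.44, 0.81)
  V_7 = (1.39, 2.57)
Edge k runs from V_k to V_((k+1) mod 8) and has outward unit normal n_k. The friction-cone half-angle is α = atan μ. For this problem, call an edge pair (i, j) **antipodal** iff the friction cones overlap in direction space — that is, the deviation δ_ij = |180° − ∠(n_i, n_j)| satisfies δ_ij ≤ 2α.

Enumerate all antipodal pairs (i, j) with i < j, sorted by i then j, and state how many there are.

α = atan 0.8 = 38.66°;  2α = 77.32°
n_0 = (-0.1699, +0.9855)
n_1 = (-0.6238, +0.7816)
n_2 = (-0.9633, +0.2686)
n_3 = (-0.6981, -0.7160)
n_4 = (+0.4639, -0.8859)
n_5 = (+0.9607, -0.2777)
n_6 = (+0.8588, +0.5123)
n_7 = (+0.3267, +0.9451)
  (0,1): δ = 151.19°  ·
  (0,2): δ = 115.36°  ·
  (0,3): δ = 54.06°  ✓
  (0,4): δ = 17.85°  ✓
  (0,5): δ = 64.09°  ✓
  (0,6): δ = 111.04°  ·
  (0,7): δ = 151.15°  ·
  (1,2): δ = 144.17°  ·
  (1,3): δ = 82.87°  ·
  (1,4): δ = 10.96°  ✓
  (1,5): δ = 35.28°  ✓
  (1,6): δ = 82.22°  ·
  (1,7): δ = 122.34°  ·
  (2,3): δ = 118.70°  ·
  (2,4): δ = 46.79°  ✓
  (2,5): δ = 0.54°  ✓
  (2,6): δ = 46.40°  ✓
  (2,7): δ = 86.51°  ·
  (3,4): δ = 108.09°  ·
  (3,5): δ = 61.85°  ✓
  (3,6): δ = 14.91°  ✓
  (3,7): δ = 25.21°  ✓
  (4,5): δ = 133.76°  ·
  (4,6): δ = 86.82°  ·
  (4,7): δ = 46.71°  ✓
  (5,6): δ = 133.06°  ·
  (5,7): δ = 92.95°  ·
  (6,7): δ = 139.89°  ·
antipodal pairs: 12

count = 12; pairs: (0,3), (0,4), (0,5), (1,4), (1,5), (2,4), (2,5), (2,6), (3,5), (3,6), (3,7), (4,7)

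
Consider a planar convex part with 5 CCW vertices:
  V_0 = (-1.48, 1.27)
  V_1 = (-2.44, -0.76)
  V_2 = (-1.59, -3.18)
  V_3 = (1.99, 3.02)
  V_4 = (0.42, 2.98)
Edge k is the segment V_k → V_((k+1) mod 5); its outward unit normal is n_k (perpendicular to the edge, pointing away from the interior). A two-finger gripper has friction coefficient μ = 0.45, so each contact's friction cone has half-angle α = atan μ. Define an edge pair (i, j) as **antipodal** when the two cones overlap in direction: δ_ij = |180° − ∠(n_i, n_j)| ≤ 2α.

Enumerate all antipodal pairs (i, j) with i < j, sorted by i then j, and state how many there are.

count = 2; pairs: (0,2), (2,4)

α = atan 0.45 = 24.23°;  2α = 48.46°
n_0 = (-0.9040, +0.4275)
n_1 = (-0.9435, -0.3314)
n_2 = (+0.8660, -0.5000)
n_3 = (-0.0255, +0.9997)
n_4 = (-0.6690, +0.7433)
  (0,1): δ = 135.34°  ·
  (0,2): δ = 4.69°  ✓
  (0,3): δ = 116.77°  ·
  (0,4): δ = 157.30°  ·
  (1,2): δ = 49.36°  ·
  (1,3): δ = 72.11°  ·
  (1,4): δ = 112.63°  ·
  (2,3): δ = 58.54°  ·
  (2,4): δ = 18.01°  ✓
  (3,4): δ = 139.47°  ·
antipodal pairs: 2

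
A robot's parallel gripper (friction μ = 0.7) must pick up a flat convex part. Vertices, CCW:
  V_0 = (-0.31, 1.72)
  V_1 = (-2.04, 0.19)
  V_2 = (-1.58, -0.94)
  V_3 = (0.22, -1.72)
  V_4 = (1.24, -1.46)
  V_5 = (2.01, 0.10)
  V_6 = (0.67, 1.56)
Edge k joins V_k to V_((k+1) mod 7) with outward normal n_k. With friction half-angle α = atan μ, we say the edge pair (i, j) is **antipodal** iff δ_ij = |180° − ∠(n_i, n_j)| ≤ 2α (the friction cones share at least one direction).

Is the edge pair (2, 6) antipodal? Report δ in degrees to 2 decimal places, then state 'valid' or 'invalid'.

δ = 14.16°, valid

α = atan 0.7 = 34.99°;  2α = 69.98°
edge 2: e_2 = (+1.80, -0.78);  n_2 = (-0.3976, -0.9176)
edge 6: e_6 = (-0.98, +0.16);  n_6 = (+0.1611, +0.9869)
∠(n_2, n_6) = 165.84°
δ = |180° − 165.84°| = 14.16°
14.16° ≤ 2α = 69.98°  →  valid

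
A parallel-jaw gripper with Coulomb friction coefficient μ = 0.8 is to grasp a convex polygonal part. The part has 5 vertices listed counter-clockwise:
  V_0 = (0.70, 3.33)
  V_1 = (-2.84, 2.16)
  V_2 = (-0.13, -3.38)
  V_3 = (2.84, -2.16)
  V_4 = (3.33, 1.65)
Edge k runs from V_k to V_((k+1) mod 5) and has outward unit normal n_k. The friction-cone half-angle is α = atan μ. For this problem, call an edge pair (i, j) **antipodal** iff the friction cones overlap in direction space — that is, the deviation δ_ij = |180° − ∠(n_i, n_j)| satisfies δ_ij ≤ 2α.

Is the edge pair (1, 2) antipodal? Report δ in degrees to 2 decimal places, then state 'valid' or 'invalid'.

δ = 93.73°, invalid

α = atan 0.8 = 38.66°;  2α = 77.32°
edge 1: e_1 = (+2.71, -5.54);  n_1 = (-0.8983, -0.4394)
edge 2: e_2 = (+2.97, +1.22);  n_2 = (+0.3800, -0.9250)
∠(n_1, n_2) = 86.27°
δ = |180° − 86.27°| = 93.73°
93.73° > 2α = 77.32°  →  invalid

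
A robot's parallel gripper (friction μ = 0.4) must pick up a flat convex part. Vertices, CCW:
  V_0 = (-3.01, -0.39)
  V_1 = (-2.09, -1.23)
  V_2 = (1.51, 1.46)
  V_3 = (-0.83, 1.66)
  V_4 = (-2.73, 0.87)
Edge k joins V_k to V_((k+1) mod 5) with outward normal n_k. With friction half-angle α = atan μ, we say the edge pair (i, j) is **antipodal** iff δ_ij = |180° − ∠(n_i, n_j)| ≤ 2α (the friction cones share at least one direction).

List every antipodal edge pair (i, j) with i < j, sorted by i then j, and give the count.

count = 4; pairs: (0,2), (1,2), (1,3), (1,4)

α = atan 0.4 = 21.80°;  2α = 43.60°
n_0 = (-0.6743, -0.7385)
n_1 = (+0.5986, -0.8011)
n_2 = (+0.0852, +0.9964)
n_3 = (-0.3839, +0.9234)
n_4 = (-0.9762, +0.2169)
  (0,1): δ = 100.83°  ·
  (0,2): δ = 37.51°  ✓
  (0,3): δ = 64.97°  ·
  (0,4): δ = 119.87°  ·
  (1,2): δ = 41.65°  ✓
  (1,3): δ = 14.19°  ✓
  (1,4): δ = 40.70°  ✓
  (2,3): δ = 152.54°  ·
  (2,4): δ = 97.64°  ·
  (3,4): δ = 125.11°  ·
antipodal pairs: 4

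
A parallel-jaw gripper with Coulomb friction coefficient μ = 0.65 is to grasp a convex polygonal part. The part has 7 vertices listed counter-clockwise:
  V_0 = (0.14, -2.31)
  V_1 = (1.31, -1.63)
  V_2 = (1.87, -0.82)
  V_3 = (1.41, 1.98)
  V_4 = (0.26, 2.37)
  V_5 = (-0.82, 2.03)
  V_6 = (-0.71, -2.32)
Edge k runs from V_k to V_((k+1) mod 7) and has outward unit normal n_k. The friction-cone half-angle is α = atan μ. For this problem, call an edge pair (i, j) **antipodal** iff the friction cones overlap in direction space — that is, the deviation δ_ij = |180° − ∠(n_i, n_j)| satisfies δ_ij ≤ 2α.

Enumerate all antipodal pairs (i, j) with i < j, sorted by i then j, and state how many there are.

α = atan 0.65 = 33.02°;  2α = 66.05°
n_0 = (+0.5025, -0.8646)
n_1 = (+0.8226, -0.5687)
n_2 = (+0.9868, +0.1621)
n_3 = (+0.3212, +0.9470)
n_4 = (-0.3003, +0.9538)
n_5 = (-0.9997, -0.0253)
n_6 = (+0.0118, -0.9999)
  (0,1): δ = 154.82°  ·
  (0,2): δ = 110.84°  ·
  (0,3): δ = 48.90°  ✓
  (0,4): δ = 12.69°  ✓
  (0,5): δ = 61.28°  ✓
  (0,6): δ = 150.51°  ·
  (1,2): δ = 136.01°  ·
  (1,3): δ = 74.08°  ·
  (1,4): δ = 37.87°  ✓
  (1,5): δ = 36.11°  ✓
  (1,6): δ = 125.33°  ·
  (2,3): δ = 118.06°  ·
  (2,4): δ = 81.85°  ·
  (2,5): δ = 7.88°  ✓
  (2,6): δ = 81.34°  ·
  (3,4): δ = 143.79°  ·
  (3,5): δ = 69.82°  ·
  (3,6): δ = 19.41°  ✓
  (4,5): δ = 106.03°  ·
  (4,6): δ = 16.80°  ✓
  (5,6): δ = 90.77°  ·
antipodal pairs: 8

count = 8; pairs: (0,3), (0,4), (0,5), (1,4), (1,5), (2,5), (3,6), (4,6)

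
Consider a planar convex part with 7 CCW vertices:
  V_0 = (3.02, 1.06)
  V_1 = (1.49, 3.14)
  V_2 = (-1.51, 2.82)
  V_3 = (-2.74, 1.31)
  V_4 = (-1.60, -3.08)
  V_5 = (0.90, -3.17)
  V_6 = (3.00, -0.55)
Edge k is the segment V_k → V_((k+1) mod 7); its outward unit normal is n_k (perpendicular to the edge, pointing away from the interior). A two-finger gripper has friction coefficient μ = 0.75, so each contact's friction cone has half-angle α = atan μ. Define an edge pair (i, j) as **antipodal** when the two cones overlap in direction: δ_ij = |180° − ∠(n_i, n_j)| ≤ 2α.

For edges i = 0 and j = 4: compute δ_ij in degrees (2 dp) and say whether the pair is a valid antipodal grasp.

α = atan 0.75 = 36.87°;  2α = 73.74°
edge 0: e_0 = (-1.53, +2.08);  n_0 = (+0.8055, +0.5925)
edge 4: e_4 = (+2.50, -0.09);  n_4 = (-0.0360, -0.9994)
∠(n_0, n_4) = 128.40°
δ = |180° − 128.40°| = 51.60°
51.60° ≤ 2α = 73.74°  →  valid

δ = 51.60°, valid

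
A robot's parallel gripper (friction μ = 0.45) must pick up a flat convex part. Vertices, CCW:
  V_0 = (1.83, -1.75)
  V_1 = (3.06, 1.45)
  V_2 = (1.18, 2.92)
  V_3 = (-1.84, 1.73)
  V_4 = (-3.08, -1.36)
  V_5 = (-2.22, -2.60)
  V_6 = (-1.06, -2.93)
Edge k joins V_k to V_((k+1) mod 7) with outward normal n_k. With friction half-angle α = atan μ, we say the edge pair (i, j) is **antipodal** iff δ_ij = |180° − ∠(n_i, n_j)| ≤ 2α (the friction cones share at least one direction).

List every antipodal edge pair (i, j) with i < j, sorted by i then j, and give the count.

α = atan 0.45 = 24.23°;  2α = 48.46°
n_0 = (+0.9334, -0.3588)
n_1 = (+0.6160, +0.7878)
n_2 = (-0.3666, +0.9304)
n_3 = (-0.9281, +0.3724)
n_4 = (-0.8217, -0.5699)
n_5 = (-0.2736, -0.9618)
n_6 = (+0.3780, -0.9258)
  (0,1): δ = 107.00°  ·
  (0,2): δ = 47.47°  ✓
  (0,3): δ = 0.84°  ✓
  (0,4): δ = 55.77°  ·
  (0,5): δ = 95.15°  ·
  (0,6): δ = 133.24°  ·
  (1,2): δ = 120.47°  ·
  (1,3): δ = 73.84°  ·
  (1,4): δ = 17.23°  ✓
  (1,5): δ = 22.14°  ✓
  (1,6): δ = 60.23°  ·
  (2,3): δ = 133.37°  ·
  (2,4): δ = 76.76°  ·
  (2,5): δ = 37.39°  ✓
  (2,6): δ = 0.70°  ✓
  (3,4): δ = 123.39°  ·
  (3,5): δ = 84.01°  ·
  (3,6): δ = 45.92°  ✓
  (4,5): δ = 140.62°  ·
  (4,6): δ = 102.53°  ·
  (5,6): δ = 141.91°  ·
antipodal pairs: 7

count = 7; pairs: (0,2), (0,3), (1,4), (1,5), (2,5), (2,6), (3,6)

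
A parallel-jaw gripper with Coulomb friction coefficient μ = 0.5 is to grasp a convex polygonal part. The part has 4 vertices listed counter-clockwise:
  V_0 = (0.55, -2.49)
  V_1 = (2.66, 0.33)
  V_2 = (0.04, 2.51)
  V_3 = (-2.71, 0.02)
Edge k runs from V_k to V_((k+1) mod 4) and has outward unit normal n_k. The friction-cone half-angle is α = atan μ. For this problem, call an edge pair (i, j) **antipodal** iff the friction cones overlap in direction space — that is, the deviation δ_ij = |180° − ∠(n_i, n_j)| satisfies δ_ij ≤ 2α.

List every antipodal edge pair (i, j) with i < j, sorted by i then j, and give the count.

α = atan 0.5 = 26.57°;  2α = 53.13°
n_0 = (+0.8007, -0.5991)
n_1 = (+0.6396, +0.7687)
n_2 = (-0.6712, +0.7413)
n_3 = (-0.6101, -0.7924)
  (0,1): δ = 92.96°  ·
  (0,2): δ = 11.04°  ✓
  (0,3): δ = 89.21°  ·
  (1,2): δ = 98.08°  ·
  (1,3): δ = 2.17°  ✓
  (2,3): δ = 79.75°  ·
antipodal pairs: 2

count = 2; pairs: (0,2), (1,3)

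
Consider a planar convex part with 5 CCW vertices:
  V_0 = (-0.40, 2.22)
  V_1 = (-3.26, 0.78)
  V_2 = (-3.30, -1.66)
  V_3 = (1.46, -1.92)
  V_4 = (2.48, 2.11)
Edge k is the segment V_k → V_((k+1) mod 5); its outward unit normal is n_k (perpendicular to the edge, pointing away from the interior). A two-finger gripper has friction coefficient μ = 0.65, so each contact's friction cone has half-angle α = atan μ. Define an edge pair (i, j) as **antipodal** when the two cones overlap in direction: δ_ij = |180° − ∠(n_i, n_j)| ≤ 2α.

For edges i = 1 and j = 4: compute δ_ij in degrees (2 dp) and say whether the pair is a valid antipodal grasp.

α = atan 0.65 = 33.02°;  2α = 66.05°
edge 1: e_1 = (-0.04, -2.44);  n_1 = (-0.9999, +0.0164)
edge 4: e_4 = (-2.88, +0.11);  n_4 = (+0.0382, +0.9993)
∠(n_1, n_4) = 91.25°
δ = |180° − 91.25°| = 88.75°
88.75° > 2α = 66.05°  →  invalid

δ = 88.75°, invalid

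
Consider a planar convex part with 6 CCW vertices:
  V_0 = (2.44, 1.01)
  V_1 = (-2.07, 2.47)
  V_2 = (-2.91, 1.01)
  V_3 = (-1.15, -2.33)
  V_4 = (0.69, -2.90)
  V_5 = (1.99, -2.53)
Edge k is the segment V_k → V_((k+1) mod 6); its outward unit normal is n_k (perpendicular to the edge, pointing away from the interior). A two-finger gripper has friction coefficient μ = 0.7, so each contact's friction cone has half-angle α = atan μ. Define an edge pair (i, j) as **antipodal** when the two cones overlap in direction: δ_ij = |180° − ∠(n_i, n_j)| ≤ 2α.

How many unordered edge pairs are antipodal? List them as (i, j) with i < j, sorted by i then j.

α = atan 0.7 = 34.99°;  2α = 69.98°
n_0 = (+0.3080, +0.9514)
n_1 = (-0.8668, +0.4987)
n_2 = (-0.8847, -0.4662)
n_3 = (-0.2959, -0.9552)
n_4 = (+0.2737, -0.9618)
n_5 = (+0.9920, -0.1261)
  (0,1): δ = 101.98°  ·
  (0,2): δ = 44.28°  ✓
  (0,3): δ = 0.73°  ✓
  (0,4): δ = 33.83°  ✓
  (0,5): δ = 100.69°  ·
  (1,2): δ = 122.30°  ·
  (1,3): δ = 77.30°  ·
  (1,4): δ = 44.20°  ✓
  (1,5): δ = 22.67°  ✓
  (2,3): δ = 135.00°  ·
  (2,4): δ = 101.90°  ·
  (2,5): δ = 35.03°  ✓
  (3,4): δ = 146.90°  ·
  (3,5): δ = 80.03°  ·
  (4,5): δ = 113.13°  ·
antipodal pairs: 6

count = 6; pairs: (0,2), (0,3), (0,4), (1,4), (1,5), (2,5)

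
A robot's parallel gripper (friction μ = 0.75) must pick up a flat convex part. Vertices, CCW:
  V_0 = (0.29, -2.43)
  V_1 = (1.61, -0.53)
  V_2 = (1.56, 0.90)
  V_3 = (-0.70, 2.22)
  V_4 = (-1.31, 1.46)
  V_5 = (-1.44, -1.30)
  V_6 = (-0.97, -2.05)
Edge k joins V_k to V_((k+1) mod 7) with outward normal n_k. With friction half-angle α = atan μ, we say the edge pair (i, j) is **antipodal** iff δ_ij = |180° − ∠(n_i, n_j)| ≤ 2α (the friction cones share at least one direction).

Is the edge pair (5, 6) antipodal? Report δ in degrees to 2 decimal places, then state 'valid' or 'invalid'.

δ = 138.86°, invalid

α = atan 0.75 = 36.87°;  2α = 73.74°
edge 5: e_5 = (+0.47, -0.75);  n_5 = (-0.8474, -0.5310)
edge 6: e_6 = (+1.26, -0.38);  n_6 = (-0.2887, -0.9574)
∠(n_5, n_6) = 41.14°
δ = |180° − 41.14°| = 138.86°
138.86° > 2α = 73.74°  →  invalid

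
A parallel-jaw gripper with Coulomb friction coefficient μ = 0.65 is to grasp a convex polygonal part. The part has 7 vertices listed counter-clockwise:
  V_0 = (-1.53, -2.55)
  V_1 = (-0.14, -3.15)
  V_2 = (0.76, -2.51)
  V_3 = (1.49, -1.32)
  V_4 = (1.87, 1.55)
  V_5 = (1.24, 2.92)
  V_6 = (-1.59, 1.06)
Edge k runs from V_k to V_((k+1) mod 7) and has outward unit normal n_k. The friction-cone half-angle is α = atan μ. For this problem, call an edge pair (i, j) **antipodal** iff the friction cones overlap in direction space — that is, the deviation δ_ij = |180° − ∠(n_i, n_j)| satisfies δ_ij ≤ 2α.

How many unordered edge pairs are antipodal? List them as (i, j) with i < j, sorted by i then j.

count = 9; pairs: (0,4), (0,5), (1,5), (1,6), (2,5), (2,6), (3,5), (3,6), (4,6)

α = atan 0.65 = 33.02°;  2α = 66.05°
n_0 = (-0.3963, -0.9181)
n_1 = (+0.5795, -0.8150)
n_2 = (+0.8524, -0.5229)
n_3 = (+0.9913, -0.1313)
n_4 = (+0.9085, +0.4178)
n_5 = (-0.5492, +0.8357)
n_6 = (-0.9999, -0.0166)
  (0,1): δ = 121.24°  ·
  (0,2): δ = 98.18°  ·
  (0,3): δ = 74.19°  ·
  (0,4): δ = 41.96°  ✓
  (0,5): δ = 56.66°  ✓
  (0,6): δ = 114.30°  ·
  (1,2): δ = 156.94°  ·
  (1,3): δ = 132.96°  ·
  (1,4): δ = 100.72°  ·
  (1,5): δ = 2.10°  ✓
  (1,6): δ = 55.54°  ✓
  (2,3): δ = 156.02°  ·
  (2,4): δ = 123.78°  ·
  (2,5): δ = 25.16°  ✓
  (2,6): δ = 32.48°  ✓
  (3,4): δ = 147.76°  ·
  (3,5): δ = 49.14°  ✓
  (3,6): δ = 8.49°  ✓
  (4,5): δ = 81.38°  ·
  (4,6): δ = 23.74°  ✓
  (5,6): δ = 122.36°  ·
antipodal pairs: 9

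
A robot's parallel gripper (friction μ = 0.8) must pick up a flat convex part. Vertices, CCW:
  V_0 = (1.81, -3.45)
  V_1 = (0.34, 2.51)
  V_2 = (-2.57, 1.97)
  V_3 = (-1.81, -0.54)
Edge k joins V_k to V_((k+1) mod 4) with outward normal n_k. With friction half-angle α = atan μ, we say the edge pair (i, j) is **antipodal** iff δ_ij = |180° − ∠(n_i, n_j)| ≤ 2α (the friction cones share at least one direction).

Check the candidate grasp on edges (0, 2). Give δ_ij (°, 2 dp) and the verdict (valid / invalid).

δ = 2.99°, valid

α = atan 0.8 = 38.66°;  2α = 77.32°
edge 0: e_0 = (-1.47, +5.96);  n_0 = (+0.9709, +0.2395)
edge 2: e_2 = (+0.76, -2.51);  n_2 = (-0.9571, -0.2898)
∠(n_0, n_2) = 177.01°
δ = |180° − 177.01°| = 2.99°
2.99° ≤ 2α = 77.32°  →  valid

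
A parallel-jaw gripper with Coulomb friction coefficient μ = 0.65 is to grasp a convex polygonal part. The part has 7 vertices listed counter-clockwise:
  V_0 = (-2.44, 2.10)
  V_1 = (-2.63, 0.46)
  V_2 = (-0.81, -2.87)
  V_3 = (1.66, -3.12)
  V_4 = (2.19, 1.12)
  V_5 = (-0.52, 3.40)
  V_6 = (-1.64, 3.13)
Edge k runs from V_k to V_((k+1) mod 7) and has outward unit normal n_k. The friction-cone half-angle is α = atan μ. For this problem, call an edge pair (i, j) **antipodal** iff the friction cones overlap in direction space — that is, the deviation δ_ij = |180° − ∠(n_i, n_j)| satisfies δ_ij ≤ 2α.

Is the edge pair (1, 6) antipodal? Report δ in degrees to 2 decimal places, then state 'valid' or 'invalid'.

δ = 113.50°, invalid

α = atan 0.65 = 33.02°;  2α = 66.05°
edge 1: e_1 = (+1.82, -3.33);  n_1 = (-0.8775, -0.4796)
edge 6: e_6 = (-0.80, -1.03);  n_6 = (-0.7898, +0.6134)
∠(n_1, n_6) = 66.50°
δ = |180° − 66.50°| = 113.50°
113.50° > 2α = 66.05°  →  invalid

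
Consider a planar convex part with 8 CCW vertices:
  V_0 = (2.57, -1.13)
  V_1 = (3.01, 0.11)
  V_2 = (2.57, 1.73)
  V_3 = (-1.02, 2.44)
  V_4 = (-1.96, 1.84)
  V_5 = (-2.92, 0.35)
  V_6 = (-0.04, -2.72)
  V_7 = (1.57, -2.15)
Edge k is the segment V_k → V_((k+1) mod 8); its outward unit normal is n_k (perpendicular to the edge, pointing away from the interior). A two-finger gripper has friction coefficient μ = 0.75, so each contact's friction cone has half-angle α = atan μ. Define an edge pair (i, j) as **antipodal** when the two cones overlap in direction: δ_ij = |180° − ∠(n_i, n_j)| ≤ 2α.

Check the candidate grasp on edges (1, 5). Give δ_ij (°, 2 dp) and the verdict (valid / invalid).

δ = 27.98°, valid

α = atan 0.75 = 36.87°;  2α = 73.74°
edge 1: e_1 = (-0.44, +1.62);  n_1 = (+0.9650, +0.2621)
edge 5: e_5 = (+2.88, -3.07);  n_5 = (-0.7293, -0.6842)
∠(n_1, n_5) = 152.02°
δ = |180° − 152.02°| = 27.98°
27.98° ≤ 2α = 73.74°  →  valid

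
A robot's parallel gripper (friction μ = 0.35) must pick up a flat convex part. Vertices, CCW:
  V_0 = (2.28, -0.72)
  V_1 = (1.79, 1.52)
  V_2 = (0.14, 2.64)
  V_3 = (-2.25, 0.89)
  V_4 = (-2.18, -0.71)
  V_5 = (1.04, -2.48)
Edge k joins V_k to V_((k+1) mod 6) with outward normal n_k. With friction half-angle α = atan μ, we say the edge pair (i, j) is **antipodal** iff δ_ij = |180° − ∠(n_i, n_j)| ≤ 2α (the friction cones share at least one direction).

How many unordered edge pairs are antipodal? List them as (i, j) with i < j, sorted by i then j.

α = atan 0.35 = 19.29°;  2α = 38.58°
n_0 = (+0.9769, +0.2137)
n_1 = (+0.5616, +0.8274)
n_2 = (-0.5908, +0.8068)
n_3 = (-0.9990, -0.0437)
n_4 = (-0.4817, -0.8763)
n_5 = (+0.8175, -0.5760)
  (0,1): δ = 136.51°  ·
  (0,2): δ = 66.13°  ·
  (0,3): δ = 9.83°  ✓
  (0,4): δ = 48.86°  ·
  (0,5): δ = 132.49°  ·
  (1,2): δ = 109.62°  ·
  (1,3): δ = 53.33°  ·
  (1,4): δ = 5.37°  ✓
  (1,5): δ = 89.00°  ·
  (2,3): δ = 123.71°  ·
  (2,4): δ = 65.01°  ·
  (2,5): δ = 18.62°  ✓
  (3,4): δ = 121.30°  ·
  (3,5): δ = 37.67°  ✓
  (4,5): δ = 96.37°  ·
antipodal pairs: 4

count = 4; pairs: (0,3), (1,4), (2,5), (3,5)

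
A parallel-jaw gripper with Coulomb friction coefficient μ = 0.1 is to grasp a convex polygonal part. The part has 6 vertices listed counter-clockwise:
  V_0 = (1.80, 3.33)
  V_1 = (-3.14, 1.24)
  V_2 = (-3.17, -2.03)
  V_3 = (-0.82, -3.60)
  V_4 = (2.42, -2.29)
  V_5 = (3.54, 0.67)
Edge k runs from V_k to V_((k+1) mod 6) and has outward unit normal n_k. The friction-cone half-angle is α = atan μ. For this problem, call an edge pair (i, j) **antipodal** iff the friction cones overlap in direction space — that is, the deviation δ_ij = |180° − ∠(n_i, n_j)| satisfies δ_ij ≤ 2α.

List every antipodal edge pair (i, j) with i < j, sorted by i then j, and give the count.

count = 1; pairs: (0,3)

α = atan 0.1 = 5.71°;  2α = 11.42°
n_0 = (-0.3896, +0.9210)
n_1 = (-1.0000, +0.0092)
n_2 = (-0.5555, -0.8315)
n_3 = (+0.3748, -0.9271)
n_4 = (+0.9353, -0.3539)
n_5 = (+0.8369, +0.5474)
  (0,1): δ = 113.46°  ·
  (0,2): δ = 56.68°  ·
  (0,3): δ = 0.92°  ✓
  (0,4): δ = 46.34°  ·
  (0,5): δ = 100.26°  ·
  (1,2): δ = 123.22°  ·
  (1,3): δ = 67.46°  ·
  (1,4): δ = 20.20°  ·
  (1,5): δ = 33.72°  ·
  (2,3): δ = 124.24°  ·
  (2,4): δ = 76.98°  ·
  (2,5): δ = 23.06°  ·
  (3,4): δ = 132.74°  ·
  (3,5): δ = 78.82°  ·
  (4,5): δ = 126.08°  ·
antipodal pairs: 1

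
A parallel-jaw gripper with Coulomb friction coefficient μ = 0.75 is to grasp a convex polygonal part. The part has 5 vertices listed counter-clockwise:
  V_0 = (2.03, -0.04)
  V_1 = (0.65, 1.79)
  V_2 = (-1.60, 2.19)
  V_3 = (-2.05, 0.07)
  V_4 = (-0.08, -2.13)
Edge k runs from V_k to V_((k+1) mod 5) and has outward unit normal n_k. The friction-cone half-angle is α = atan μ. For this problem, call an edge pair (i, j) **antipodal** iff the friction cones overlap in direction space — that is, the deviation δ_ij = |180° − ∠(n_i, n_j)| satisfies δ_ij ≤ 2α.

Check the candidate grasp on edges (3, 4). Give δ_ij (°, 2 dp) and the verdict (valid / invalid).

δ = 87.12°, invalid

α = atan 0.75 = 36.87°;  2α = 73.74°
edge 3: e_3 = (+1.97, -2.20);  n_3 = (-0.7450, -0.6671)
edge 4: e_4 = (+2.11, +2.09);  n_4 = (+0.7037, -0.7105)
∠(n_3, n_4) = 92.88°
δ = |180° − 92.88°| = 87.12°
87.12° > 2α = 73.74°  →  invalid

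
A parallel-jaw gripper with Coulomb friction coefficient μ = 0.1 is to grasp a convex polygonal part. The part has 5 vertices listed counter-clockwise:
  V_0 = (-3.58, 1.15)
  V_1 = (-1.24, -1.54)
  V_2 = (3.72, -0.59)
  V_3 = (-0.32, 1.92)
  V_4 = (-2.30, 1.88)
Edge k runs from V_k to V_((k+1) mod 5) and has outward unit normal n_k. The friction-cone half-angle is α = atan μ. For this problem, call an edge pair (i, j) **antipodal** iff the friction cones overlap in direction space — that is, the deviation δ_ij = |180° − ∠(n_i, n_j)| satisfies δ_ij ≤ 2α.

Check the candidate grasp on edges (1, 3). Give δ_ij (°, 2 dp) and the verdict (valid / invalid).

δ = 9.69°, valid

α = atan 0.1 = 5.71°;  2α = 11.42°
edge 1: e_1 = (+4.96, +0.95);  n_1 = (+0.1881, -0.9821)
edge 3: e_3 = (-1.98, -0.04);  n_3 = (-0.0202, +0.9998)
∠(n_1, n_3) = 170.31°
δ = |180° − 170.31°| = 9.69°
9.69° ≤ 2α = 11.42°  →  valid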